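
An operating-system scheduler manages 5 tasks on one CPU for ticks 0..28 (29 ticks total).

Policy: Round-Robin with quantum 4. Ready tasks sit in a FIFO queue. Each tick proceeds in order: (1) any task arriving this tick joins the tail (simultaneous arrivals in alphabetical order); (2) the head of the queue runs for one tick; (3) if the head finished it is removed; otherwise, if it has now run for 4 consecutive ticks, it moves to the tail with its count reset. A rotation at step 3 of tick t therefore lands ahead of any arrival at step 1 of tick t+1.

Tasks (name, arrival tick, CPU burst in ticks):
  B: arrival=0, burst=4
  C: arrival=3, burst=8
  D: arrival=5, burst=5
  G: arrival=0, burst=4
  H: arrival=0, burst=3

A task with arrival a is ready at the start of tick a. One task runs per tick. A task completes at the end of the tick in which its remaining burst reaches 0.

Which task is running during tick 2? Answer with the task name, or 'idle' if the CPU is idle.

running at tick 2 = B

t=0: queue=[B,G,H] q_used=0 → run B
t=1: queue=[B,G,H] q_used=1 → run B
t=2: queue=[B,G,H] q_used=2 → run B
t=3: queue=[B,G,H,C] q_used=3 → run B
t=4: queue=[G,H,C] q_used=0 → run G
t=5: queue=[G,H,C,D] q_used=1 → run G
t=6: queue=[G,H,C,D] q_used=2 → run G
t=7: queue=[G,H,C,D] q_used=3 → run G
t=8: queue=[H,C,D] q_used=0 → run H
t=9: queue=[H,C,D] q_used=1 → run H
t=10: queue=[H,C,D] q_used=2 → run H
t=11: queue=[C,D] q_used=0 → run C
t=12: queue=[C,D] q_used=1 → run C
t=13: queue=[C,D] q_used=2 → run C
t=14: queue=[C,D] q_used=3 → run C
t=15: queue=[D,C] q_used=0 → run D
t=16: queue=[D,C] q_used=1 → run D
t=17: queue=[D,C] q_used=2 → run D
t=18: queue=[D,C] q_used=3 → run D
t=19: queue=[C,D] q_used=0 → run C
t=20: queue=[C,D] q_used=1 → run C
t=21: queue=[C,D] q_used=2 → run C
t=22: queue=[C,D] q_used=3 → run C
t=23: queue=[D] q_used=0 → run D
t=24: (idle)
t=25: (idle)
t=26: (idle)
t=27: (idle)
t=28: (idle)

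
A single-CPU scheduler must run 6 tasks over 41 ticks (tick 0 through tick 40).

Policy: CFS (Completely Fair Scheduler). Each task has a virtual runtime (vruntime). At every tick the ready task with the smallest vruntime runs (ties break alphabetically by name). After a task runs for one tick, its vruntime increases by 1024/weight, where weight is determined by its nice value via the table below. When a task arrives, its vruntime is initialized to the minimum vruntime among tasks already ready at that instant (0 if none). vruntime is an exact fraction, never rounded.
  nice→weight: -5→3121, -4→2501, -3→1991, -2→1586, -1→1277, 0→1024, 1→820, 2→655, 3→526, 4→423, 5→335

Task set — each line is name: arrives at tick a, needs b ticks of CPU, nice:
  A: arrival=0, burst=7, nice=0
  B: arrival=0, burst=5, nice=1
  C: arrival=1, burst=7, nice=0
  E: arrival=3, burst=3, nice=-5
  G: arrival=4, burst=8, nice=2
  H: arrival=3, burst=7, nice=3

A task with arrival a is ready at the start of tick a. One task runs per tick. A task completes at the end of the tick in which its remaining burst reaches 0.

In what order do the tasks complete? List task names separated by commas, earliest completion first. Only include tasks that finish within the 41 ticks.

t=0: vr[A=0 B=0] → run A
t=1: vr[A=1 B=0 C=0] → run B
t=2: vr[A=1 B=256/205 C=0] → run C
t=3: vr[A=1 B=256/205 C=1 E=1 H=1] → run A
t=4: vr[A=2 B=256/205 C=1 E=1 G=1 H=1] → run C
t=5: vr[A=2 B=256/205 C=2 E=1 G=1 H=1] → run E
t=6: vr[A=2 B=256/205 C=2 E=4145/3121 G=1 H=1] → run G
t=7: vr[A=2 B=256/205 C=2 E=4145/3121 G=1679/655 H=1] → run H
t=8: vr[A=2 B=256/205 C=2 E=4145/3121 G=1679/655 H=775/263] → run B
t=9: vr[A=2 B=512/205 C=2 E=4145/3121 G=1679/655 H=775/263] → run E
t=10: vr[A=2 B=512/205 C=2 E=5169/3121 G=1679/655 H=775/263] → run E
t=11: vr[A=2 B=512/205 C=2 G=1679/655 H=775/263] → run A
t=12: vr[A=3 B=512/205 C=2 G=1679/655 H=775/263] → run C
t=13: vr[A=3 B=512/205 C=3 G=1679/655 H=775/263] → run B
t=14: vr[A=3 B=768/205 C=3 G=1679/655 H=775/263] → run G
t=15: vr[A=3 B=768/205 C=3 G=2703/655 H=775/263] → run H
t=16: vr[A=3 B=768/205 C=3 G=2703/655 H=1287/263] → run A
t=17: vr[A=4 B=768/205 C=3 G=2703/655 H=1287/263] → run C
t=18: vr[A=4 B=768/205 C=4 G=2703/655 H=1287/263] → run B
t=19: vr[A=4 B=1024/205 C=4 G=2703/655 H=1287/263] → run A
t=20: vr[A=5 B=1024/205 C=4 G=2703/655 H=1287/263] → run C
t=21: vr[A=5 B=1024/205 C=5 G=2703/655 H=1287/263] → run G
t=22: vr[A=5 B=1024/205 C=5 G=3727/655 H=1287/263] → run H
t=23: vr[A=5 B=1024/205 C=5 G=3727/655 H=1799/263] → run B
t=24: vr[A=5 C=5 G=3727/655 H=1799/263] → run A
t=25: vr[A=6 C=5 G=3727/655 H=1799/263] → run C
t=26: vr[A=6 C=6 G=3727/655 H=1799/263] → run G
t=27: vr[A=6 C=6 G=4751/655 H=1799/263] → run A
t=28: vr[C=6 G=4751/655 H=1799/263] → run C
t=29: vr[G=4751/655 H=1799/263] → run H
t=30: vr[G=4751/655 H=2311/263] → run G
t=31: vr[G=1155/131 H=2311/263] → run H
t=32: vr[G=1155/131 H=2823/263] → run G
t=33: vr[G=6799/655 H=2823/263] → run G
t=34: vr[G=7823/655 H=2823/263] → run H
t=35: vr[G=7823/655 H=3335/263] → run G
t=36: vr[H=3335/263] → run H
t=37: (idle)
t=38: (idle)
t=39: (idle)
t=40: (idle)

completion order = E, B, A, C, G, H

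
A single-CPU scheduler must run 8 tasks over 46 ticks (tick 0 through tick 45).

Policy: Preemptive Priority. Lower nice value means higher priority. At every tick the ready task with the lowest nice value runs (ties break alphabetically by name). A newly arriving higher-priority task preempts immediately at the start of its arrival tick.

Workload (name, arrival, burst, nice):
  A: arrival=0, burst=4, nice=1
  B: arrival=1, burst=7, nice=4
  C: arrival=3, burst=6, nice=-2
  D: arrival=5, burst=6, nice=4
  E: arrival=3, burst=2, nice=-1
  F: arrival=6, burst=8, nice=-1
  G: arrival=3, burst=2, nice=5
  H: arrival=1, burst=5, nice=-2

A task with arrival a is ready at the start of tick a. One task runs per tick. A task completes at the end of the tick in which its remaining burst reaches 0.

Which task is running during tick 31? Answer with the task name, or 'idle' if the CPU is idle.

t=0: ready={A} → run A
t=1: ready={A,B,H} → run H
t=2: ready={A,B,H} → run H
t=3: ready={A,B,C,E,G,H} → run C
t=4: ready={A,B,C,E,G,H} → run C
t=5: ready={A,B,C,D,E,G,H} → run C
t=6: ready={A,B,C,D,E,F,G,H} → run C
t=7: ready={A,B,C,D,E,F,G,H} → run C
t=8: ready={A,B,C,D,E,F,G,H} → run C
t=9: ready={A,B,D,E,F,G,H} → run H
t=10: ready={A,B,D,E,F,G,H} → run H
t=11: ready={A,B,D,E,F,G,H} → run H
t=12: ready={A,B,D,E,F,G} → run E
t=13: ready={A,B,D,E,F,G} → run E
t=14: ready={A,B,D,F,G} → run F
t=15: ready={A,B,D,F,G} → run F
t=16: ready={A,B,D,F,G} → run F
t=17: ready={A,B,D,F,G} → run F
t=18: ready={A,B,D,F,G} → run F
t=19: ready={A,B,D,F,G} → run F
t=20: ready={A,B,D,F,G} → run F
t=21: ready={A,B,D,F,G} → run F
t=22: ready={A,B,D,G} → run A
t=23: ready={A,B,D,G} → run A
t=24: ready={A,B,D,G} → run A
t=25: ready={B,D,G} → run B
t=26: ready={B,D,G} → run B
t=27: ready={B,D,G} → run B
t=28: ready={B,D,G} → run B
t=29: ready={B,D,G} → run B
t=30: ready={B,D,G} → run B
t=31: ready={B,D,G} → run B
t=32: ready={D,G} → run D
t=33: ready={D,G} → run D
t=34: ready={D,G} → run D
t=35: ready={D,G} → run D
t=36: ready={D,G} → run D
t=37: ready={D,G} → run D
t=38: ready={G} → run G
t=39: ready={G} → run G
t=40: (idle)
t=41: (idle)
t=42: (idle)
t=43: (idle)
t=44: (idle)
t=45: (idle)

running at tick 31 = B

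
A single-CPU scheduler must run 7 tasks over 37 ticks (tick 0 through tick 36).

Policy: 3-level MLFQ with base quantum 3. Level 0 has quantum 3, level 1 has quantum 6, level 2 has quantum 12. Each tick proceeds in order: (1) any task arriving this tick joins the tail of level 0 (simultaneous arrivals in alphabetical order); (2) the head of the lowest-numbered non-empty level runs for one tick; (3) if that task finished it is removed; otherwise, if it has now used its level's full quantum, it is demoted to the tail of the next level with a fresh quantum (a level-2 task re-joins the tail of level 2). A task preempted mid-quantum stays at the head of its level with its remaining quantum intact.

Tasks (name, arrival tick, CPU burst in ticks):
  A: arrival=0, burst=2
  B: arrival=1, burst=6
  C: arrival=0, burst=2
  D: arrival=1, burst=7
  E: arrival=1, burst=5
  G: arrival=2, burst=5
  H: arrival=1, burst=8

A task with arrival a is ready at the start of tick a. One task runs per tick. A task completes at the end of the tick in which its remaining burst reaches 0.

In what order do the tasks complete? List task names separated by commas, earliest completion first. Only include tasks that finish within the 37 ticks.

t=0: L0/L1/L2 = AC/-/- → run A
t=1: L0/L1/L2 = ACBDEH/-/- → run A
t=2: L0/L1/L2 = CBDEHG/-/- → run C
t=3: L0/L1/L2 = CBDEHG/-/- → run C
t=4: L0/L1/L2 = BDEHG/-/- → run B
t=5: L0/L1/L2 = BDEHG/-/- → run B
t=6: L0/L1/L2 = BDEHG/-/- → run B
t=7: L0/L1/L2 = DEHG/B/- → run D
t=8: L0/L1/L2 = DEHG/B/- → run D
t=9: L0/L1/L2 = DEHG/B/- → run D
t=10: L0/L1/L2 = EHG/BD/- → run E
t=11: L0/L1/L2 = EHG/BD/- → run E
t=12: L0/L1/L2 = EHG/BD/- → run E
t=13: L0/L1/L2 = HG/BDE/- → run H
t=14: L0/L1/L2 = HG/BDE/- → run H
t=15: L0/L1/L2 = HG/BDE/- → run H
t=16: L0/L1/L2 = G/BDEH/- → run G
t=17: L0/L1/L2 = G/BDEH/- → run G
t=18: L0/L1/L2 = G/BDEH/- → run G
t=19: L0/L1/L2 = -/BDEHG/- → run B
t=20: L0/L1/L2 = -/BDEHG/- → run B
t=21: L0/L1/L2 = -/BDEHG/- → run B
t=22: L0/L1/L2 = -/DEHG/- → run D
t=23: L0/L1/L2 = -/DEHG/- → run D
t=24: L0/L1/L2 = -/DEHG/- → run D
t=25: L0/L1/L2 = -/DEHG/- → run D
t=26: L0/L1/L2 = -/EHG/- → run E
t=27: L0/L1/L2 = -/EHG/- → run E
t=28: L0/L1/L2 = -/HG/- → run H
t=29: L0/L1/L2 = -/HG/- → run H
t=30: L0/L1/L2 = -/HG/- → run H
t=31: L0/L1/L2 = -/HG/- → run H
t=32: L0/L1/L2 = -/HG/- → run H
t=33: L0/L1/L2 = -/G/- → run G
t=34: L0/L1/L2 = -/G/- → run G
t=35: (idle)
t=36: (idle)

completion order = A, C, B, D, E, H, G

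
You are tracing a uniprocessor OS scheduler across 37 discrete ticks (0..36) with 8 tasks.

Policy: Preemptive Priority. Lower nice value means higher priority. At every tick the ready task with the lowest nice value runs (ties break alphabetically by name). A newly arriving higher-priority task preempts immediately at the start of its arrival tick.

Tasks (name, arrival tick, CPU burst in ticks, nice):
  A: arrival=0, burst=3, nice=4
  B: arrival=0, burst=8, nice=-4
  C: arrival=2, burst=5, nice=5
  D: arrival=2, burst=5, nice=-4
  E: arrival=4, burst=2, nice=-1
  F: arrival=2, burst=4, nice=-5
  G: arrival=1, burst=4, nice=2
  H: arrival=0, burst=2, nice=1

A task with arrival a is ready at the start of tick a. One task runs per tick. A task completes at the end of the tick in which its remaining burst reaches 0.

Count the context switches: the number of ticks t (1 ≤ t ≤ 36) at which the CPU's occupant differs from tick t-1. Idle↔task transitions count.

context switches = 9

t=0: ready={A,B,H} → run B
t=1: ready={A,B,G,H} → run B
t=2: ready={A,B,C,D,F,G,H} → run F
t=3: ready={A,B,C,D,F,G,H} → run F
t=4: ready={A,B,C,D,E,F,G,H} → run F
t=5: ready={A,B,C,D,E,F,G,H} → run F
t=6: ready={A,B,C,D,E,G,H} → run B
t=7: ready={A,B,C,D,E,G,H} → run B
t=8: ready={A,B,C,D,E,G,H} → run B
t=9: ready={A,B,C,D,E,G,H} → run B
t=10: ready={A,B,C,D,E,G,H} → run B
t=11: ready={A,B,C,D,E,G,H} → run B
t=12: ready={A,C,D,E,G,H} → run D
t=13: ready={A,C,D,E,G,H} → run D
t=14: ready={A,C,D,E,G,H} → run D
t=15: ready={A,C,D,E,G,H} → run D
t=16: ready={A,C,D,E,G,H} → run D
t=17: ready={A,C,E,G,H} → run E
t=18: ready={A,C,E,G,H} → run E
t=19: ready={A,C,G,H} → run H
t=20: ready={A,C,G,H} → run H
t=21: ready={A,C,G} → run G
t=22: ready={A,C,G} → run G
t=23: ready={A,C,G} → run G
t=24: ready={A,C,G} → run G
t=25: ready={A,C} → run A
t=26: ready={A,C} → run A
t=27: ready={A,C} → run A
t=28: ready={C} → run C
t=29: ready={C} → run C
t=30: ready={C} → run C
t=31: ready={C} → run C
t=32: ready={C} → run C
t=33: (idle)
t=34: (idle)
t=35: (idle)
t=36: (idle)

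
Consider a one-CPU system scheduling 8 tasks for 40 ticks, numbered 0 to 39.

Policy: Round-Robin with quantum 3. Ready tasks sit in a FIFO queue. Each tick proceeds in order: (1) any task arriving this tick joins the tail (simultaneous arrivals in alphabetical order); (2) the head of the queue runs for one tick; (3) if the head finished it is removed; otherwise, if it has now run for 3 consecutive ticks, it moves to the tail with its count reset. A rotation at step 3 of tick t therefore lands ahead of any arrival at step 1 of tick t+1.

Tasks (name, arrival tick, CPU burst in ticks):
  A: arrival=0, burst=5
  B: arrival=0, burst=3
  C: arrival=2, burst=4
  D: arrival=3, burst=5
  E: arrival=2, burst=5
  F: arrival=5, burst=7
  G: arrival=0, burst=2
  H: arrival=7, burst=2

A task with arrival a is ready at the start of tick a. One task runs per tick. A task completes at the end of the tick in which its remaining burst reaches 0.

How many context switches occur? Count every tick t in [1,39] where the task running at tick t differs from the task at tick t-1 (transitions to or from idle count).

context switches = 13

t=0: queue=[A,B,G] q_used=0 → run A
t=1: queue=[A,B,G] q_used=1 → run A
t=2: queue=[A,B,G,C,E] q_used=2 → run A
t=3: queue=[B,G,C,E,A,D] q_used=0 → run B
t=4: queue=[B,G,C,E,A,D] q_used=1 → run B
t=5: queue=[B,G,C,E,A,D,F] q_used=2 → run B
t=6: queue=[G,C,E,A,D,F] q_used=0 → run G
t=7: queue=[G,C,E,A,D,F,H] q_used=1 → run G
t=8: queue=[C,E,A,D,F,H] q_used=0 → run C
t=9: queue=[C,E,A,D,F,H] q_used=1 → run C
t=10: queue=[C,E,A,D,F,H] q_used=2 → run C
t=11: queue=[E,A,D,F,H,C] q_used=0 → run E
t=12: queue=[E,A,D,F,H,C] q_used=1 → run E
t=13: queue=[E,A,D,F,H,C] q_used=2 → run E
t=14: queue=[A,D,F,H,C,E] q_used=0 → run A
t=15: queue=[A,D,F,H,C,E] q_used=1 → run A
t=16: queue=[D,F,H,C,E] q_used=0 → run D
t=17: queue=[D,F,H,C,E] q_used=1 → run D
t=18: queue=[D,F,H,C,E] q_used=2 → run D
t=19: queue=[F,H,C,E,D] q_used=0 → run F
t=20: queue=[F,H,C,E,D] q_used=1 → run F
t=21: queue=[F,H,C,E,D] q_used=2 → run F
t=22: queue=[H,C,E,D,F] q_used=0 → run H
t=23: queue=[H,C,E,D,F] q_used=1 → run H
t=24: queue=[C,E,D,F] q_used=0 → run C
t=25: queue=[E,D,F] q_used=0 → run E
t=26: queue=[E,D,F] q_used=1 → run E
t=27: queue=[D,F] q_used=0 → run D
t=28: queue=[D,F] q_used=1 → run D
t=29: queue=[F] q_used=0 → run F
t=30: queue=[F] q_used=1 → run F
t=31: queue=[F] q_used=2 → run F
t=32: queue=[F] q_used=0 → run F
t=33: (idle)
t=34: (idle)
t=35: (idle)
t=36: (idle)
t=37: (idle)
t=38: (idle)
t=39: (idle)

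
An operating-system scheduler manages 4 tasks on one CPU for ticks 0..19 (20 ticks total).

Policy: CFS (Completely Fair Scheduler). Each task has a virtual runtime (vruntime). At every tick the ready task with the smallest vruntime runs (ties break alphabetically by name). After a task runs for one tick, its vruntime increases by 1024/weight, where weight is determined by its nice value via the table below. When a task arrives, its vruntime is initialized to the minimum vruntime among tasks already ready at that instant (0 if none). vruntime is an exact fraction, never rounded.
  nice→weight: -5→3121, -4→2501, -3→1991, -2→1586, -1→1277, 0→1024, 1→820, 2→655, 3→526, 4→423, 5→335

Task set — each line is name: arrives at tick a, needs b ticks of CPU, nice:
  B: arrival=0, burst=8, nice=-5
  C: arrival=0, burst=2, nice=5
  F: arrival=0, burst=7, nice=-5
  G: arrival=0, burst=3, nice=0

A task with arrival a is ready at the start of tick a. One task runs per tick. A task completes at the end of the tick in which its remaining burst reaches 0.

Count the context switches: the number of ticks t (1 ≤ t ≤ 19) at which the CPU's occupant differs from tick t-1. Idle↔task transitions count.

context switches = 19

t=0: vr[B=0 C=0 F=0 G=0] → run B
t=1: vr[B=1024/3121 C=0 F=0 G=0] → run C
t=2: vr[B=1024/3121 C=1024/335 F=0 G=0] → run F
t=3: vr[B=1024/3121 C=1024/335 F=1024/3121 G=0] → run G
t=4: vr[B=1024/3121 C=1024/335 F=1024/3121 G=1] → run B
t=5: vr[B=2048/3121 C=1024/335 F=1024/3121 G=1] → run F
t=6: vr[B=2048/3121 C=1024/335 F=2048/3121 G=1] → run B
t=7: vr[B=3072/3121 C=1024/335 F=2048/3121 G=1] → run F
t=8: vr[B=3072/3121 C=1024/335 F=3072/3121 G=1] → run B
t=9: vr[B=4096/3121 C=1024/335 F=3072/3121 G=1] → run F
t=10: vr[B=4096/3121 C=1024/335 F=4096/3121 G=1] → run G
t=11: vr[B=4096/3121 C=1024/335 F=4096/3121 G=2] → run B
t=12: vr[B=5120/3121 C=1024/335 F=4096/3121 G=2] → run F
t=13: vr[B=5120/3121 C=1024/335 F=5120/3121 G=2] → run B
t=14: vr[B=6144/3121 C=1024/335 F=5120/3121 G=2] → run F
t=15: vr[B=6144/3121 C=1024/335 F=6144/3121 G=2] → run B
t=16: vr[B=7168/3121 C=1024/335 F=6144/3121 G=2] → run F
t=17: vr[B=7168/3121 C=1024/335 G=2] → run G
t=18: vr[B=7168/3121 C=1024/335] → run B
t=19: vr[C=1024/335] → run C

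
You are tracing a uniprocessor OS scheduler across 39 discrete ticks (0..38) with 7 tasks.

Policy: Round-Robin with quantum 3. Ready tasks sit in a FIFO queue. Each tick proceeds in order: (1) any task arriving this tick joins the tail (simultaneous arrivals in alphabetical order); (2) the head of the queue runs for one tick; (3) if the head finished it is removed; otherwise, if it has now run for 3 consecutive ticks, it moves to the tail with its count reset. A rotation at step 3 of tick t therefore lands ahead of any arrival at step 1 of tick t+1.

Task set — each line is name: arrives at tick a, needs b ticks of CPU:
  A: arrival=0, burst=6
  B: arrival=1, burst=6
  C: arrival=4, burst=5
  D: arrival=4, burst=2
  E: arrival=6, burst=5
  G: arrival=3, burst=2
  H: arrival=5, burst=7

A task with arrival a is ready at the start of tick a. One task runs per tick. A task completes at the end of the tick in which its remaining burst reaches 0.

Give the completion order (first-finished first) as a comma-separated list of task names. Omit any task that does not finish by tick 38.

t=0: queue=[A] q_used=0 → run A
t=1: queue=[A,B] q_used=1 → run A
t=2: queue=[A,B] q_used=2 → run A
t=3: queue=[B,A,G] q_used=0 → run B
t=4: queue=[B,A,G,C,D] q_used=1 → run B
t=5: queue=[B,A,G,C,D,H] q_used=2 → run B
t=6: queue=[A,G,C,D,H,B,E] q_used=0 → run A
t=7: queue=[A,G,C,D,H,B,E] q_used=1 → run A
t=8: queue=[A,G,C,D,H,B,E] q_used=2 → run A
t=9: queue=[G,C,D,H,B,E] q_used=0 → run G
t=10: queue=[G,C,D,H,B,E] q_used=1 → run G
t=11: queue=[C,D,H,B,E] q_used=0 → run C
t=12: queue=[C,D,H,B,E] q_used=1 → run C
t=13: queue=[C,D,H,B,E] q_used=2 → run C
t=14: queue=[D,H,B,E,C] q_used=0 → run D
t=15: queue=[D,H,B,E,C] q_used=1 → run D
t=16: queue=[H,B,E,C] q_used=0 → run H
t=17: queue=[H,B,E,C] q_used=1 → run H
t=18: queue=[H,B,E,C] q_used=2 → run H
t=19: queue=[B,E,C,H] q_used=0 → run B
t=20: queue=[B,E,C,H] q_used=1 → run B
t=21: queue=[B,E,C,H] q_used=2 → run B
t=22: queue=[E,C,H] q_used=0 → run E
t=23: queue=[E,C,H] q_used=1 → run E
t=24: queue=[E,C,H] q_used=2 → run E
t=25: queue=[C,H,E] q_used=0 → run C
t=26: queue=[C,H,E] q_used=1 → run C
t=27: queue=[H,E] q_used=0 → run H
t=28: queue=[H,E] q_used=1 → run H
t=29: queue=[H,E] q_used=2 → run H
t=30: queue=[E,H] q_used=0 → run E
t=31: queue=[E,H] q_used=1 → run E
t=32: queue=[H] q_used=0 → run H
t=33: (idle)
t=34: (idle)
t=35: (idle)
t=36: (idle)
t=37: (idle)
t=38: (idle)

completion order = A, G, D, B, C, E, H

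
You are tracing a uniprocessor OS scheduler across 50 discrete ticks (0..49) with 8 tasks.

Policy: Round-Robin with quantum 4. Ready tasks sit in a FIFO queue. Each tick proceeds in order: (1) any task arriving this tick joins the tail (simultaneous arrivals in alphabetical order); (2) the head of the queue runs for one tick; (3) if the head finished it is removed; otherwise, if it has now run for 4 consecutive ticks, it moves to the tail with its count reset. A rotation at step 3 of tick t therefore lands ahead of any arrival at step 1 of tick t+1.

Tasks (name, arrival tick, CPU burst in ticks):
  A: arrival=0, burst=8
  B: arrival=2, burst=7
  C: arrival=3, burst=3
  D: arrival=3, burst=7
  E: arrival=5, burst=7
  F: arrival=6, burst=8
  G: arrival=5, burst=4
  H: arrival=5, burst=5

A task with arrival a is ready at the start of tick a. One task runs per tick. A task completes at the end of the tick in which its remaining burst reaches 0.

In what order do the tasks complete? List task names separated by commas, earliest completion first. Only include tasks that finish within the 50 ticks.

t=0: queue=[A] q_used=0 → run A
t=1: queue=[A] q_used=1 → run A
t=2: queue=[A,B] q_used=2 → run A
t=3: queue=[A,B,C,D] q_used=3 → run A
t=4: queue=[B,C,D,A] q_used=0 → run B
t=5: queue=[B,C,D,A,E,G,H] q_used=1 → run B
t=6: queue=[B,C,D,A,E,G,H,F] q_used=2 → run B
t=7: queue=[B,C,D,A,E,G,H,F] q_used=3 → run B
t=8: queue=[C,D,A,E,G,H,F,B] q_used=0 → run C
t=9: queue=[C,D,A,E,G,H,F,B] q_used=1 → run C
t=10: queue=[C,D,A,E,G,H,F,B] q_used=2 → run C
t=11: queue=[D,A,E,G,H,F,B] q_used=0 → run D
t=12: queue=[D,A,E,G,H,F,B] q_used=1 → run D
t=13: queue=[D,A,E,G,H,F,B] q_used=2 → run D
t=14: queue=[D,A,E,G,H,F,B] q_used=3 → run D
t=15: queue=[A,E,G,H,F,B,D] q_used=0 → run A
t=16: queue=[A,E,G,H,F,B,D] q_used=1 → run A
t=17: queue=[A,E,G,H,F,B,D] q_used=2 → run A
t=18: queue=[A,E,G,H,F,B,D] q_used=3 → run A
t=19: queue=[E,G,H,F,B,D] q_used=0 → run E
t=20: queue=[E,G,H,F,B,D] q_used=1 → run E
t=21: queue=[E,G,H,F,B,D] q_used=2 → run E
t=22: queue=[E,G,H,F,B,D] q_used=3 → run E
t=23: queue=[G,H,F,B,D,E] q_used=0 → run G
t=24: queue=[G,H,F,B,D,E] q_used=1 → run G
t=25: queue=[G,H,F,B,D,E] q_used=2 → run G
t=26: queue=[G,H,F,B,D,E] q_used=3 → run G
t=27: queue=[H,F,B,D,E] q_used=0 → run H
t=28: queue=[H,F,B,D,E] q_used=1 → run H
t=29: queue=[H,F,B,D,E] q_used=2 → run H
t=30: queue=[H,F,B,D,E] q_used=3 → run H
t=31: queue=[F,B,D,E,H] q_used=0 → run F
t=32: queue=[F,B,D,E,H] q_used=1 → run F
t=33: queue=[F,B,D,E,H] q_used=2 → run F
t=34: queue=[F,B,D,E,H] q_used=3 → run F
t=35: queue=[B,D,E,H,F] q_used=0 → run B
t=36: queue=[B,D,E,H,F] q_used=1 → run B
t=37: queue=[B,D,E,H,F] q_used=2 → run B
t=38: queue=[D,E,H,F] q_used=0 → run D
t=39: queue=[D,E,H,F] q_used=1 → run D
t=40: queue=[D,E,H,F] q_used=2 → run D
t=41: queue=[E,H,F] q_used=0 → run E
t=42: queue=[E,H,F] q_used=1 → run E
t=43: queue=[E,H,F] q_used=2 → run E
t=44: queue=[H,F] q_used=0 → run H
t=45: queue=[F] q_used=0 → run F
t=46: queue=[F] q_used=1 → run F
t=47: queue=[F] q_used=2 → run F
t=48: queue=[F] q_used=3 → run F
t=49: (idle)

completion order = C, A, G, B, D, E, H, F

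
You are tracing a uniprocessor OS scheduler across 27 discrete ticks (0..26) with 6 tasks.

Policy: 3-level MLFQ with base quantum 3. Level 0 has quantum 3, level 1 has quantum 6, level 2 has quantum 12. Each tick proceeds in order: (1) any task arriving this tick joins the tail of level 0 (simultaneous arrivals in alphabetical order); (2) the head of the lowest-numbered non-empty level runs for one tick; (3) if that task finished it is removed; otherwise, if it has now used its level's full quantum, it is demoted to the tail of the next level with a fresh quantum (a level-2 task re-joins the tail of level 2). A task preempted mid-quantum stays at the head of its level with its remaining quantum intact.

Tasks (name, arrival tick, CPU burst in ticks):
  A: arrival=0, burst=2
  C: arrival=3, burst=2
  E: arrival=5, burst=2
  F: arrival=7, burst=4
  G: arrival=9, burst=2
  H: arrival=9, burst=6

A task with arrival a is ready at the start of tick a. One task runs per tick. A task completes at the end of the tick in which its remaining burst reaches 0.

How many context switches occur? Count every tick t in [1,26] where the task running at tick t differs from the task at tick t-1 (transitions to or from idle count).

t=0: L0/L1/L2 = A/-/- → run A
t=1: L0/L1/L2 = A/-/- → run A
t=2: (idle)
t=3: L0/L1/L2 = C/-/- → run C
t=4: L0/L1/L2 = C/-/- → run C
t=5: L0/L1/L2 = E/-/- → run E
t=6: L0/L1/L2 = E/-/- → run E
t=7: L0/L1/L2 = F/-/- → run F
t=8: L0/L1/L2 = F/-/- → run F
t=9: L0/L1/L2 = FGH/-/- → run F
t=10: L0/L1/L2 = GH/F/- → run G
t=11: L0/L1/L2 = GH/F/- → run G
t=12: L0/L1/L2 = H/F/- → run H
t=13: L0/L1/L2 = H/F/- → run H
t=14: L0/L1/L2 = H/F/- → run H
t=15: L0/L1/L2 = -/FH/- → run F
t=16: L0/L1/L2 = -/H/- → run H
t=17: L0/L1/L2 = -/H/- → run H
t=18: L0/L1/L2 = -/H/- → run H
t=19: (idle)
t=20: (idle)
t=21: (idle)
t=22: (idle)
t=23: (idle)
t=24: (idle)
t=25: (idle)
t=26: (idle)

context switches = 9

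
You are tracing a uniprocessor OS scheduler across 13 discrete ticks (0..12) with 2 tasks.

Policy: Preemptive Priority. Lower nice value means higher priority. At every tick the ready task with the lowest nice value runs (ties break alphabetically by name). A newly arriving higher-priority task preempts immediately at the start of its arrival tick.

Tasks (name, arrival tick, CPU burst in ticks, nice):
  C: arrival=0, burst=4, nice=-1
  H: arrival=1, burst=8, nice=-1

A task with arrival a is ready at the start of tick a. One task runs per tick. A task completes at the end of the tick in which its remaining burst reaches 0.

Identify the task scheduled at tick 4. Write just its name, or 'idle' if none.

t=0: ready={C} → run C
t=1: ready={C,H} → run C
t=2: ready={C,H} → run C
t=3: ready={C,H} → run C
t=4: ready={H} → run H
t=5: ready={H} → run H
t=6: ready={H} → run H
t=7: ready={H} → run H
t=8: ready={H} → run H
t=9: ready={H} → run H
t=10: ready={H} → run H
t=11: ready={H} → run H
t=12: (idle)

running at tick 4 = H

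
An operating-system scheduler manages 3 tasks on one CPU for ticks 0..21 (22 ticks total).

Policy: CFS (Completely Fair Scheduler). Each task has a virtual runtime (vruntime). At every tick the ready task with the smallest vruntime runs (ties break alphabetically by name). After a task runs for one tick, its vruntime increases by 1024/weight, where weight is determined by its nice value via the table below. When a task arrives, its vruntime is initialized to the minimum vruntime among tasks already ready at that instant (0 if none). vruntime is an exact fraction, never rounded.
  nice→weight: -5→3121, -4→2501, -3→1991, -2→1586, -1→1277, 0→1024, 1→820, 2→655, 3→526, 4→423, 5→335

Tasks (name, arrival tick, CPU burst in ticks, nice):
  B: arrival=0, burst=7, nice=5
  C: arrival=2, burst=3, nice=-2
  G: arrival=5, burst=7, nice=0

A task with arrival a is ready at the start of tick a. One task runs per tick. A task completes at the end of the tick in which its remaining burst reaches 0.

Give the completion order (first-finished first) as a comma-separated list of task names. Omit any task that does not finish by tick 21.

t=0: vr[B=0] → run B
t=1: vr[B=1024/335] → run B
t=2: vr[B=2048/335 C=2048/335] → run B
t=3: vr[B=3072/335 C=2048/335] → run C
t=4: vr[B=3072/335 C=1795584/265655] → run C
t=5: vr[B=3072/335 C=1967104/265655 G=1967104/265655] → run C
t=6: vr[B=3072/335 G=1967104/265655] → run G
t=7: vr[B=3072/335 G=2232759/265655] → run G
t=8: vr[B=3072/335 G=2498414/265655] → run B
t=9: vr[B=4096/335 G=2498414/265655] → run G
t=10: vr[B=4096/335 G=2764069/265655] → run G
t=11: vr[B=4096/335 G=3029724/265655] → run G
t=12: vr[B=4096/335 G=3295379/265655] → run B
t=13: vr[B=1024/67 G=3295379/265655] → run G
t=14: vr[B=1024/67 G=3561034/265655] → run G
t=15: vr[B=1024/67] → run B
t=16: vr[B=6144/335] → run B
t=17: (idle)
t=18: (idle)
t=19: (idle)
t=20: (idle)
t=21: (idle)

completion order = C, G, B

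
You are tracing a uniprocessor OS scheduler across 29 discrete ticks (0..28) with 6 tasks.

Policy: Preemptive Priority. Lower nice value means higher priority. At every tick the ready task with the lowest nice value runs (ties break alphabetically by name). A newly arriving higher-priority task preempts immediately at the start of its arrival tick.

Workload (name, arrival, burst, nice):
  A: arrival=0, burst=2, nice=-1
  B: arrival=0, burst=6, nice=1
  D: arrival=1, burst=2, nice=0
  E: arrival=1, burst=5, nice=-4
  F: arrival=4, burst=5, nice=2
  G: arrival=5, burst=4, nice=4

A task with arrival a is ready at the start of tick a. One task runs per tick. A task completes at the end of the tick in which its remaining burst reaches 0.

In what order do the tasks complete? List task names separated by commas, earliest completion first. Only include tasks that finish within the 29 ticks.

t=0: ready={A,B} → run A
t=1: ready={A,B,D,E} → run E
t=2: ready={A,B,D,E} → run E
t=3: ready={A,B,D,E} → run E
t=4: ready={A,B,D,E,F} → run E
t=5: ready={A,B,D,E,F,G} → run E
t=6: ready={A,B,D,F,G} → run A
t=7: ready={B,D,F,G} → run D
t=8: ready={B,D,F,G} → run D
t=9: ready={B,F,G} → run B
t=10: ready={B,F,G} → run B
t=11: ready={B,F,G} → run B
t=12: ready={B,F,G} → run B
t=13: ready={B,F,G} → run B
t=14: ready={B,F,G} → run B
t=15: ready={F,G} → run F
t=16: ready={F,G} → run F
t=17: ready={F,G} → run F
t=18: ready={F,G} → run F
t=19: ready={F,G} → run F
t=20: ready={G} → run G
t=21: ready={G} → run G
t=22: ready={G} → run G
t=23: ready={G} → run G
t=24: (idle)
t=25: (idle)
t=26: (idle)
t=27: (idle)
t=28: (idle)

completion order = E, A, D, B, F, G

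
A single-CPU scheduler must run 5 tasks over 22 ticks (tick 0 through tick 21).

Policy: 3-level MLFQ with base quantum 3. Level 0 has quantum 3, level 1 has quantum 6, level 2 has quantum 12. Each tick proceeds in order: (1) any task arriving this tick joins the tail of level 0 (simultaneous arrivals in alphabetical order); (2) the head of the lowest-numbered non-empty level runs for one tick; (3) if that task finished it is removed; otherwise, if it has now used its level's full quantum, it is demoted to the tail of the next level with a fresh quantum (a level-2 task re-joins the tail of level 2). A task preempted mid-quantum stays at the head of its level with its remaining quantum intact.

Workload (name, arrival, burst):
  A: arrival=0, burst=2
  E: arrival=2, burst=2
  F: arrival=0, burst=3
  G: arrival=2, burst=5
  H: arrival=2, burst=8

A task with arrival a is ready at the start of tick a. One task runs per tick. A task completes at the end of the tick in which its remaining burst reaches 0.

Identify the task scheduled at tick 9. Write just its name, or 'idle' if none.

t=0: L0/L1/L2 = AF/-/- → run A
t=1: L0/L1/L2 = AF/-/- → run A
t=2: L0/L1/L2 = FEGH/-/- → run F
t=3: L0/L1/L2 = FEGH/-/- → run F
t=4: L0/L1/L2 = FEGH/-/- → run F
t=5: L0/L1/L2 = EGH/-/- → run E
t=6: L0/L1/L2 = EGH/-/- → run E
t=7: L0/L1/L2 = GH/-/- → run G
t=8: L0/L1/L2 = GH/-/- → run G
t=9: L0/L1/L2 = GH/-/- → run G
t=10: L0/L1/L2 = H/G/- → run H
t=11: L0/L1/L2 = H/G/- → run H
t=12: L0/L1/L2 = H/G/- → run H
t=13: L0/L1/L2 = -/GH/- → run G
t=14: L0/L1/L2 = -/GH/- → run G
t=15: L0/L1/L2 = -/H/- → run H
t=16: L0/L1/L2 = -/H/- → run H
t=17: L0/L1/L2 = -/H/- → run H
t=18: L0/L1/L2 = -/H/- → run H
t=19: L0/L1/L2 = -/H/- → run H
t=20: (idle)
t=21: (idle)

running at tick 9 = G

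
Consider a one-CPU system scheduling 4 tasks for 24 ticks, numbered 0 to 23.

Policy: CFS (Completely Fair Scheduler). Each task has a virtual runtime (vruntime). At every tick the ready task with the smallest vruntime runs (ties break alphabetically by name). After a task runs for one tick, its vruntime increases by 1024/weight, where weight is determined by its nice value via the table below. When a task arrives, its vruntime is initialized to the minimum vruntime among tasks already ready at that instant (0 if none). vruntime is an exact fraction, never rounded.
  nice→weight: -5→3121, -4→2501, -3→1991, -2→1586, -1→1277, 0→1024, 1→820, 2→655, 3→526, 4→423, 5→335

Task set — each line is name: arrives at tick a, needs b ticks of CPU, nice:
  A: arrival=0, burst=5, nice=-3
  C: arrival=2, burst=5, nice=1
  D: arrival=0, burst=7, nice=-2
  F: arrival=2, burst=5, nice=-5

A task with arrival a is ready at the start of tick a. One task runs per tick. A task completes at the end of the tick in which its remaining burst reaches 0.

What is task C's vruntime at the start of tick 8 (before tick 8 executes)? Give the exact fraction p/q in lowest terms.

vruntime(C, start of tick 8) = 719616/408155

t=0: vr[A=0 D=0] → run A
t=1: vr[A=1024/1991 D=0] → run D
t=2: vr[A=1024/1991 C=1024/1991 D=512/793 F=1024/1991] → run A
t=3: vr[A=2048/1991 C=1024/1991 D=512/793 F=1024/1991] → run C
t=4: vr[A=2048/1991 C=719616/408155 D=512/793 F=1024/1991] → run F
t=5: vr[A=2048/1991 C=719616/408155 D=512/793 F=5234688/6213911] → run D
t=6: vr[A=2048/1991 C=719616/408155 D=1024/793 F=5234688/6213911] → run F
t=7: vr[A=2048/1991 C=719616/408155 D=1024/793 F=7273472/6213911] → run A
t=8: vr[A=3072/1991 C=719616/408155 D=1024/793 F=7273472/6213911] → run F
t=9: vr[A=3072/1991 C=719616/408155 D=1024/793 F=9312256/6213911] → run D
t=10: vr[A=3072/1991 C=719616/408155 D=1536/793 F=9312256/6213911] → run F
t=11: vr[A=3072/1991 C=719616/408155 D=1536/793 F=11351040/6213911] → run A
t=12: vr[A=4096/1991 C=719616/408155 D=1536/793 F=11351040/6213911] → run C
t=13: vr[A=4096/1991 C=1229312/408155 D=1536/793 F=11351040/6213911] → run F
t=14: vr[A=4096/1991 C=1229312/408155 D=1536/793] → run D
t=15: vr[A=4096/1991 C=1229312/408155 D=2048/793] → run A
t=16: vr[C=1229312/408155 D=2048/793] → run D
t=17: vr[C=1229312/408155 D=2560/793] → run C
t=18: vr[C=1739008/408155 D=2560/793] → run D
t=19: vr[C=1739008/408155 D=3072/793] → run D
t=20: vr[C=1739008/408155] → run C
t=21: vr[C=2248704/408155] → run C
t=22: (idle)
t=23: (idle)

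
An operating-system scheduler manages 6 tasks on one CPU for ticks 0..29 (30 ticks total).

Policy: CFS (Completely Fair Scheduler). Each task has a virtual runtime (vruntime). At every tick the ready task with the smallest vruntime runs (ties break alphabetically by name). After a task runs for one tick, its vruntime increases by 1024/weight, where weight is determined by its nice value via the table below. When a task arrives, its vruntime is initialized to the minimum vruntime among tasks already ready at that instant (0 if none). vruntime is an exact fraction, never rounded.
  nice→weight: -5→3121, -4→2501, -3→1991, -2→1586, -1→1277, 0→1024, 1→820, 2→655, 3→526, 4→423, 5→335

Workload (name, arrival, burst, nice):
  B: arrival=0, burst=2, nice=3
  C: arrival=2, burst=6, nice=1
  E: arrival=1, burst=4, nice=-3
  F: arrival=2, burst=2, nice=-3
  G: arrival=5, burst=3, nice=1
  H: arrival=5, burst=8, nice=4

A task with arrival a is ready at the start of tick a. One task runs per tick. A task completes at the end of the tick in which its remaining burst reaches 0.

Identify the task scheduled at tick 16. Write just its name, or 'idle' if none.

t=0: vr[B=0] → run B
t=1: vr[B=512/263 E=512/263] → run B
t=2: vr[C=512/263 E=512/263 F=512/263] → run C
t=3: vr[C=172288/53915 E=512/263 F=512/263] → run E
t=4: vr[C=172288/53915 E=1288704/523633 F=512/263] → run F
t=5: vr[C=172288/53915 E=1288704/523633 F=1288704/523633 G=1288704/523633 H=1288704/523633] → run E
t=6: vr[C=172288/53915 E=1558016/523633 F=1288704/523633 G=1288704/523633 H=1288704/523633] → run F
t=7: vr[C=172288/53915 E=1558016/523633 G=1288704/523633 H=1288704/523633] → run G
t=8: vr[C=172288/53915 E=1558016/523633 G=398234368/107344765 H=1288704/523633] → run H
t=9: vr[C=172288/53915 E=1558016/523633 G=398234368/107344765 H=1081321984/221496759] → run E
t=10: vr[C=172288/53915 E=1827328/523633 G=398234368/107344765 H=1081321984/221496759] → run C
t=11: vr[C=239616/53915 E=1827328/523633 G=398234368/107344765 H=1081321984/221496759] → run E
t=12: vr[C=239616/53915 G=398234368/107344765 H=1081321984/221496759] → run G
t=13: vr[C=239616/53915 G=532284416/107344765 H=1081321984/221496759] → run C
t=14: vr[C=306944/53915 G=532284416/107344765 H=1081321984/221496759] → run H
t=15: vr[C=306944/53915 G=532284416/107344765 H=1617522176/221496759] → run G
t=16: vr[C=306944/53915 H=1617522176/221496759] → run C
t=17: vr[C=374272/53915 H=1617522176/221496759] → run C
t=18: vr[C=88320/10783 H=1617522176/221496759] → run H
t=19: vr[C=88320/10783 H=717907456/73832253] → run C
t=20: vr[H=717907456/73832253] → run H
t=21: vr[H=2689922560/221496759] → run H
t=22: vr[H=3226122752/221496759] → run H
t=23: vr[H=1254107648/73832253] → run H
t=24: vr[H=4298523136/221496759] → run H
t=25: (idle)
t=26: (idle)
t=27: (idle)
t=28: (idle)
t=29: (idle)

running at tick 16 = C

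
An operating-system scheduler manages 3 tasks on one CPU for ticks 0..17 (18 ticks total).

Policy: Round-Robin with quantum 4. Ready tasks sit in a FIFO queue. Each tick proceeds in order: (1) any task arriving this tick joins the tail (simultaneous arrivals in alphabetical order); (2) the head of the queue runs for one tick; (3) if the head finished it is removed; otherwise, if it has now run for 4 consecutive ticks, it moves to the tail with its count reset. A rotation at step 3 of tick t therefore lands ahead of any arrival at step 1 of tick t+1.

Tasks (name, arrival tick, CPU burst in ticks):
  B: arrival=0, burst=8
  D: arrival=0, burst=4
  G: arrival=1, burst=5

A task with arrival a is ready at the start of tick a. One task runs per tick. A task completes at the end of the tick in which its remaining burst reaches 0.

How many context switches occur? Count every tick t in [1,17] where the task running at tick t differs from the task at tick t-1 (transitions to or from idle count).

t=0: queue=[B,D] q_used=0 → run B
t=1: queue=[B,D,G] q_used=1 → run B
t=2: queue=[B,D,G] q_used=2 → run B
t=3: queue=[B,D,G] q_used=3 → run B
t=4: queue=[D,G,B] q_used=0 → run D
t=5: queue=[D,G,B] q_used=1 → run D
t=6: queue=[D,G,B] q_used=2 → run D
t=7: queue=[D,G,B] q_used=3 → run D
t=8: queue=[G,B] q_used=0 → run G
t=9: queue=[G,B] q_used=1 → run G
t=10: queue=[G,B] q_used=2 → run G
t=11: queue=[G,B] q_used=3 → run G
t=12: queue=[B,G] q_used=0 → run B
t=13: queue=[B,G] q_used=1 → run B
t=14: queue=[B,G] q_used=2 → run B
t=15: queue=[B,G] q_used=3 → run B
t=16: queue=[G] q_used=0 → run G
t=17: (idle)

context switches = 5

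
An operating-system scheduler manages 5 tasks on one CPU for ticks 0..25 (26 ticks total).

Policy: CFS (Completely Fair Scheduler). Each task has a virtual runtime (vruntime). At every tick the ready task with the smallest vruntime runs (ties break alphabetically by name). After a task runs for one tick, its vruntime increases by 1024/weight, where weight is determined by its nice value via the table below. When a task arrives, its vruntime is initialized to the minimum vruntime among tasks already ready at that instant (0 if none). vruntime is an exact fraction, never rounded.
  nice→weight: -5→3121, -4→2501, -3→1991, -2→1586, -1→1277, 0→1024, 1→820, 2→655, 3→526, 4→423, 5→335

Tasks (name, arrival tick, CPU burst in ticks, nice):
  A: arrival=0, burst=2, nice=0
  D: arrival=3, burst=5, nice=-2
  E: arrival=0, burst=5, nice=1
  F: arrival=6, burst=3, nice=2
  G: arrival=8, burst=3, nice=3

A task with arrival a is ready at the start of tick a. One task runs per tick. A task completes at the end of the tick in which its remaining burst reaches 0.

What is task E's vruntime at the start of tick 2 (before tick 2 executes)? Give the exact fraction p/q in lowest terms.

vruntime(E, start of tick 2) = 256/205

t=0: vr[A=0 E=0] → run A
t=1: vr[A=1 E=0] → run E
t=2: vr[A=1 E=256/205] → run A
t=3: vr[D=256/205 E=256/205] → run D
t=4: vr[D=307968/162565 E=256/205] → run E
t=5: vr[D=307968/162565 E=512/205] → run D
t=6: vr[D=412928/162565 E=512/205 F=512/205] → run E
t=7: vr[D=412928/162565 E=768/205 F=512/205] → run F
t=8: vr[D=412928/162565 E=768/205 F=109056/26855 G=412928/162565] → run D
t=9: vr[D=517888/162565 E=768/205 F=109056/26855 G=412928/162565] → run G
t=10: vr[D=517888/162565 E=768/205 F=109056/26855 G=191833344/42754595] → run D
t=11: vr[D=622848/162565 E=768/205 F=109056/26855 G=191833344/42754595] → run E
t=12: vr[D=622848/162565 E=1024/205 F=109056/26855 G=191833344/42754595] → run D
t=13: vr[E=1024/205 F=109056/26855 G=191833344/42754595] → run F
t=14: vr[E=1024/205 F=30208/5371 G=191833344/42754595] → run G
t=15: vr[E=1024/205 F=30208/5371 G=275066624/42754595] → run E
t=16: vr[F=30208/5371 G=275066624/42754595] → run F
t=17: vr[G=275066624/42754595] → run G
t=18: (idle)
t=19: (idle)
t=20: (idle)
t=21: (idle)
t=22: (idle)
t=23: (idle)
t=24: (idle)
t=25: (idle)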